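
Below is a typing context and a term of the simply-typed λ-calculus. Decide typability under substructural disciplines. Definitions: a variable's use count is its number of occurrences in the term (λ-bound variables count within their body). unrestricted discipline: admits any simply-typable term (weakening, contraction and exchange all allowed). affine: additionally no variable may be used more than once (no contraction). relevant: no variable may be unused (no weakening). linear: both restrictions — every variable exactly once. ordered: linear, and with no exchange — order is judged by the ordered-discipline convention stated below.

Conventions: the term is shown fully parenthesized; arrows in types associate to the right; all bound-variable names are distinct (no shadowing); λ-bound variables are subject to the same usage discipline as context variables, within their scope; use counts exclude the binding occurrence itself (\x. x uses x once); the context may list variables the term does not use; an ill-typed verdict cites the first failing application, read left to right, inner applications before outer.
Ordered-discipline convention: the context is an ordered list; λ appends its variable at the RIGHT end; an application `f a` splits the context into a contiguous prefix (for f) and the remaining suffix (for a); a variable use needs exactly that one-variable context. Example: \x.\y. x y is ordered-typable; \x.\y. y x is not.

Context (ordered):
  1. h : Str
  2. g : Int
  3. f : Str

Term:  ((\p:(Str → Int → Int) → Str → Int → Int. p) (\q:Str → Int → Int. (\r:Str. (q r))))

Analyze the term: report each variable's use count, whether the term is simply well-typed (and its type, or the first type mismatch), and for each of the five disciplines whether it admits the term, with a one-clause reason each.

variable uses: h: 0×; g: 0×; f: 0×; p [bound]: 1×; q [bound]: 1×; r [bound]: 1×
use order (left to right): p, q, r
typing: the term checks, with type (Str → Int → Int) → Str → Int → Int
ordered: ✗, needs weakening: h, g, f unused
linear: ✗, needs weakening: h, g, f unused
affine: ✓, none of h, g, f, p, q, r used more than once
relevant: ✗, needs weakening: h, g, f unused
unrestricted: ✓, type-checks ((Str → Int → Int) → Str → Int → Int) and nothing is barred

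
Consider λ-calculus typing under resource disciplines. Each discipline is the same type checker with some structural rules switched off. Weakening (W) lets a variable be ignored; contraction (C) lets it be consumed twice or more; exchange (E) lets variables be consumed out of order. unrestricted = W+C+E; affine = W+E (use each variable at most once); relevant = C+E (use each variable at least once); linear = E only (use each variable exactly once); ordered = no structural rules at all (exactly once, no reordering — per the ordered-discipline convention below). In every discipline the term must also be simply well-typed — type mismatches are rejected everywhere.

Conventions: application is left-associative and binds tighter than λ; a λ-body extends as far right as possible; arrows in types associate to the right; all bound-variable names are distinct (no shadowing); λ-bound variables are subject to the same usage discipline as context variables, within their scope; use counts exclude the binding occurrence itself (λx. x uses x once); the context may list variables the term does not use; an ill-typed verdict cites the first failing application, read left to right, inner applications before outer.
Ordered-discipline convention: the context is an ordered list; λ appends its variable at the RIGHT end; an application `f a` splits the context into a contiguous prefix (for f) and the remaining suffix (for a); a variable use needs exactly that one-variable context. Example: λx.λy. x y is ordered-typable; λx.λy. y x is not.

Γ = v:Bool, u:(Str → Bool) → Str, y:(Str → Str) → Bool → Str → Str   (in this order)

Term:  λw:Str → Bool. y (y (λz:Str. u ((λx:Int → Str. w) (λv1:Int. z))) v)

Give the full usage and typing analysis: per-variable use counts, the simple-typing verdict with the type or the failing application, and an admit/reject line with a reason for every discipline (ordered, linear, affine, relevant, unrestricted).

use counts: v: 1×, u: 1×, y: 2×, w (bound): 1×, z (bound): 1×, x (bound): 0×, v1 (bound): 0×
order of uses: y, y, u, w, z, v
typing: well-typed — term : (Str → Bool) → Bool → Str → Str
ordered ✗ (needs contraction — y ×2; needs weakening: x, v1 unused)
linear ✗ (needs contraction — y ×2; needs weakening: x, v1 unused)
affine ✗ (needs contraction — y ×2)
relevant ✗ (needs weakening: x, v1 unused)
unrestricted ✓ (well-typed at (Str → Bool) → Bool → Str → Str; no restrictions here)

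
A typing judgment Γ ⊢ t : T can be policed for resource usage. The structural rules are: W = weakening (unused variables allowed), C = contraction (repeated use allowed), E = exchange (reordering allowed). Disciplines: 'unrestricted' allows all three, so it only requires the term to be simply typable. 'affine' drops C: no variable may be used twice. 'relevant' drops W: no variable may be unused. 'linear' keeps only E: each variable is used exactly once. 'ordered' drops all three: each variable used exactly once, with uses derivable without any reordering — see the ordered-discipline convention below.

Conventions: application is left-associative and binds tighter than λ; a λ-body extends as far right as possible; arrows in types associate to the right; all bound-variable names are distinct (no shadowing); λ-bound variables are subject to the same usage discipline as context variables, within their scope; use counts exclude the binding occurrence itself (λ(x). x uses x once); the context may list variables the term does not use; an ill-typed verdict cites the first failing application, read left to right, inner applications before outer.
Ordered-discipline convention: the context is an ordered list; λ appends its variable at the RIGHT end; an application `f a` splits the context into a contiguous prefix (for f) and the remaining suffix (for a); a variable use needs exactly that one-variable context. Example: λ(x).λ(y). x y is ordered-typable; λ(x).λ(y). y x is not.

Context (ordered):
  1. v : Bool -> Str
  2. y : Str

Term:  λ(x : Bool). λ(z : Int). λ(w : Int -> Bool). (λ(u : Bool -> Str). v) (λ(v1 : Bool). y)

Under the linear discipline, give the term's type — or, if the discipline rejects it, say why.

not well-typed under linear — x, z, w, u, v1 never used (weakening)
variable uses: v ×1; y ×1; x (λ-bound) ×0; z (λ-bound) ×0; w (λ-bound) ×0; u (λ-bound) ×0; v1 (λ-bound) ×0
uses in reading order: v, y
typing: ✓ — Bool -> Int -> (Int -> Bool) -> Bool -> Str
summary: ordered ✗; linear ✗; affine ✓; relevant ✗; unrestricted ✓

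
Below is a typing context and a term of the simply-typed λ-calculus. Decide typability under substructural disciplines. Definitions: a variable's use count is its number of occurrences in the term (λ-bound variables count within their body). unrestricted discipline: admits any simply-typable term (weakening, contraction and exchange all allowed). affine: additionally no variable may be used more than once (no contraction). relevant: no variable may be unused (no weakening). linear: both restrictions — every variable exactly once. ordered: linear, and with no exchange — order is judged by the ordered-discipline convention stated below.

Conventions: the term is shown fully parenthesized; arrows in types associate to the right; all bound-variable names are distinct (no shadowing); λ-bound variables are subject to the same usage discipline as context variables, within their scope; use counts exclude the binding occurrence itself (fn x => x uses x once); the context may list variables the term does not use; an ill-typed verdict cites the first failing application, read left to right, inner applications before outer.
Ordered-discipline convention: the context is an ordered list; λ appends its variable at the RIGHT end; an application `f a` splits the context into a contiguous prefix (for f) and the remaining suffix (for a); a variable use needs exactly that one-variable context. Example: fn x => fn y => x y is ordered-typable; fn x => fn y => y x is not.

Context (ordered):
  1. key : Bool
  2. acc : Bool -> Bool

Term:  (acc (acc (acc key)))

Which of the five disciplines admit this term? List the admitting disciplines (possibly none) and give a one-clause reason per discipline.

admitted by: relevant, unrestricted
variable uses: key: 1, acc: 3
use order (left to right): acc, acc, acc, key
typing: well-typed at Bool
ordered: ✗ — uses contraction: acc ×3
linear: ✗ — uses contraction: acc ×3
affine: ✗ — uses contraction: acc ×3
relevant: ✓ — key, acc: all used, weakening unneeded
unrestricted: ✓ — type-checks (Bool) and nothing is barred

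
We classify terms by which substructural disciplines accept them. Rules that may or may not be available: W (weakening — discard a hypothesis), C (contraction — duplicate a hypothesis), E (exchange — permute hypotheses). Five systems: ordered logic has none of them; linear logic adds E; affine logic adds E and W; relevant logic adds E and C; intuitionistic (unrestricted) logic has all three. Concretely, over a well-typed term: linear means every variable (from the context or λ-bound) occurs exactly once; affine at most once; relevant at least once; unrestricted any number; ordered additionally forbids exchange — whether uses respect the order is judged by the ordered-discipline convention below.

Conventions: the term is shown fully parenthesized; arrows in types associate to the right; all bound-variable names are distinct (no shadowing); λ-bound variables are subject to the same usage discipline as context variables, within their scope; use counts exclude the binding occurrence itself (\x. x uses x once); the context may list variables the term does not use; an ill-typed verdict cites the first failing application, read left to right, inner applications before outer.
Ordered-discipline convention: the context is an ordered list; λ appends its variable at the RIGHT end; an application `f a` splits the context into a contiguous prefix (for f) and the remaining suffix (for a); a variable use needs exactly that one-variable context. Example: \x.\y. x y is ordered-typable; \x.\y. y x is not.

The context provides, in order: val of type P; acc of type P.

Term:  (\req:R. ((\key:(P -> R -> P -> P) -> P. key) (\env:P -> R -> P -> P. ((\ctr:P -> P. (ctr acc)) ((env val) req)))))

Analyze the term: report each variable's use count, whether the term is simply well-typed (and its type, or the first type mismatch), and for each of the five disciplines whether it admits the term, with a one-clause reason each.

use counts: val ×1; acc ×1; req [bound] ×1; key [bound] ×1; env [bound] ×1; ctr [bound] ×1
uses in reading order: key, ctr, acc, env, val, req
typing: ✓ — R -> (P -> R -> P -> P) -> P
ordered: ✗ — needs exchange: uses follow key, ctr, acc, env, val, req
linear: ✓ — single use per variable (val, acc, req, key, env, ctr)
affine: ✓ — at most one use each (val, acc, req, key, env, ctr)
relevant: ✓ — val, acc, req, key, env, ctr: all used, weakening unneeded
unrestricted: ✓ — well-typed at R -> (P -> R -> P -> P) -> P; no restrictions here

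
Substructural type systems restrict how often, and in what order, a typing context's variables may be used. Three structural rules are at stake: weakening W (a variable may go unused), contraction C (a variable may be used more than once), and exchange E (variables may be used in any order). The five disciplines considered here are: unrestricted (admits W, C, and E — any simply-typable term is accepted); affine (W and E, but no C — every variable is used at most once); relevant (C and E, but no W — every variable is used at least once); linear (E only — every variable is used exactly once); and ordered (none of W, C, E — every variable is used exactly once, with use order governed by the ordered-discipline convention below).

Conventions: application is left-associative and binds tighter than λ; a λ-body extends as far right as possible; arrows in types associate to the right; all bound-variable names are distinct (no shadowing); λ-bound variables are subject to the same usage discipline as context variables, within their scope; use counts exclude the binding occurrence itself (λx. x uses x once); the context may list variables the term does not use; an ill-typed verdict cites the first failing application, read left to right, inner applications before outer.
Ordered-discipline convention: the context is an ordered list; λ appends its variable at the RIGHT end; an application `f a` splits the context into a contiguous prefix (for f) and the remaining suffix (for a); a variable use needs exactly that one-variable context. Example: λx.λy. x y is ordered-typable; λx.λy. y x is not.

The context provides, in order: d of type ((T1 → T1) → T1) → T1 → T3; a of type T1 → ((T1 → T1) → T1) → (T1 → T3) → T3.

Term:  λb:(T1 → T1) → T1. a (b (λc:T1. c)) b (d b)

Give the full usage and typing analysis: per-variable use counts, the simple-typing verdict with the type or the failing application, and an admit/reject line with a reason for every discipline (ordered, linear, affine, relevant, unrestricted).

usage: d: 1×; a: 1×; b [bound]: 3×; c [bound]: 1×
order of uses: a, b, c, b, d, b
typing: well-typed at ((T1 → T1) → T1) → T3
ordered: ✗, b ×3 used more than once (contraction)
linear: ✗, b ×3 used more than once (contraction)
affine: ✗, b ×3 used more than once (contraction)
relevant: ✓, d, a, b, c: all used, weakening unneeded
unrestricted: ✓, simply typable at ((T1 → T1) → T1) → T3; W, C, E all held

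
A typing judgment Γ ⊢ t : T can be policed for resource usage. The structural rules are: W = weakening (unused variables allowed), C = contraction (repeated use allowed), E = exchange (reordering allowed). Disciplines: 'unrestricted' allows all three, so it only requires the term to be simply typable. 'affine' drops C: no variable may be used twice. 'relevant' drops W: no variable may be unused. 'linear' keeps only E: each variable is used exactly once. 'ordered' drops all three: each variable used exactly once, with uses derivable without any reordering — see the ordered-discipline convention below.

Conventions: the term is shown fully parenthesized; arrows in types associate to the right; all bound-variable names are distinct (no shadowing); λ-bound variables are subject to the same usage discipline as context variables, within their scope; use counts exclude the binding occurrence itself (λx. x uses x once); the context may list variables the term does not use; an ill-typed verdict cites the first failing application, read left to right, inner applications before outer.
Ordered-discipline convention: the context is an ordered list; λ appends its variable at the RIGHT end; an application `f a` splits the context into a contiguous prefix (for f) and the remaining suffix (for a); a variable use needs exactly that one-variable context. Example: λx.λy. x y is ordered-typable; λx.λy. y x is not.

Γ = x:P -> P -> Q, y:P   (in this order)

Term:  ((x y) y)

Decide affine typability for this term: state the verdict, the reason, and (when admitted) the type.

no — repeated use of y ×2
use counts: x=1, y=2
uses in reading order: x, y, y
typing: well-typed — term : Q
per-discipline verdicts: ordered ✗ | linear ✗ | affine ✗ | relevant ✓ | unrestricted ✓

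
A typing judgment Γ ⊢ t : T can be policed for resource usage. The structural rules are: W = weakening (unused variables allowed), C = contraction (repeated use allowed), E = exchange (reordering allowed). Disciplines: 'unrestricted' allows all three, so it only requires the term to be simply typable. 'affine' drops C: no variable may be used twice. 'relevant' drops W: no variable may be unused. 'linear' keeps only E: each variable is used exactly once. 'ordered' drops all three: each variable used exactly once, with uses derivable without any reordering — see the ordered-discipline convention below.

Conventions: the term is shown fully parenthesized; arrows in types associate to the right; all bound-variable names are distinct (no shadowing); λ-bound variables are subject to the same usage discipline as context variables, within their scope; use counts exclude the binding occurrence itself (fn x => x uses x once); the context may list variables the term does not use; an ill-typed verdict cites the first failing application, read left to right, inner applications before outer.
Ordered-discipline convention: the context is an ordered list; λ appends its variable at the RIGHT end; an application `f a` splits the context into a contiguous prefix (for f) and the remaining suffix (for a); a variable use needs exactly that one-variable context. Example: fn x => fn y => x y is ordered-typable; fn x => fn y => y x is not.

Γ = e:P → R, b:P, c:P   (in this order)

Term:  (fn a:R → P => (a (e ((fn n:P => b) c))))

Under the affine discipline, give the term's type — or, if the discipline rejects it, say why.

term : (R → P) → P
counts: e=1; b=1; c=1; a (bound)=1; n (bound)=0
left-to-right use order: a, e, b, c
typing: ✓ — (R → P) → P
all disciplines: ordered ✗, linear ✗, affine ✓, relevant ✗, unrestricted ✓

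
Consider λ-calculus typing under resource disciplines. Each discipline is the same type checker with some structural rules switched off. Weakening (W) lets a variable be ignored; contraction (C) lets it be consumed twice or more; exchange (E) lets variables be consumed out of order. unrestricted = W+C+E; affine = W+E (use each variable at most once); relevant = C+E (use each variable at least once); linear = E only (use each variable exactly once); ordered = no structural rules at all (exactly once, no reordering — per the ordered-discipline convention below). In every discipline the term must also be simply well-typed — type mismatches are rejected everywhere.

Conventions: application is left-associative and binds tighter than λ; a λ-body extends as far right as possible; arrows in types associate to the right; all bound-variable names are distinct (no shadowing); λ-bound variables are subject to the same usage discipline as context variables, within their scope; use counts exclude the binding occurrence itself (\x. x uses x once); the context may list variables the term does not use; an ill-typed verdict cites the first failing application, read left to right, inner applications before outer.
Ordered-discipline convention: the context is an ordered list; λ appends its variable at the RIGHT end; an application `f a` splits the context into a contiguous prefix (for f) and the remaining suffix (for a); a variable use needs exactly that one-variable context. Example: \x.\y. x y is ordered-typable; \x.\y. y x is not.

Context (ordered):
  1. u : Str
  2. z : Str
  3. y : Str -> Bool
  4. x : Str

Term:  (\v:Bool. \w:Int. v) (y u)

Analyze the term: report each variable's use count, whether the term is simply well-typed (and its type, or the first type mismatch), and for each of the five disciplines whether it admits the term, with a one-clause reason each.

counts: u: 1; z: 0; y: 1; x: 0; v [bound]: 1; w [bound]: 0
use order (left to right): v, y, u
typing: well-typed at Int -> Bool
ordered: ✗ — z, x, w left unused
linear: ✗ — z, x, w left unused
affine: ✓ — no duplicate uses among u, z, y, x, v, w
relevant: ✗ — z, x, w left unused
unrestricted: ✓ — typability at Int -> Bool is all that's needed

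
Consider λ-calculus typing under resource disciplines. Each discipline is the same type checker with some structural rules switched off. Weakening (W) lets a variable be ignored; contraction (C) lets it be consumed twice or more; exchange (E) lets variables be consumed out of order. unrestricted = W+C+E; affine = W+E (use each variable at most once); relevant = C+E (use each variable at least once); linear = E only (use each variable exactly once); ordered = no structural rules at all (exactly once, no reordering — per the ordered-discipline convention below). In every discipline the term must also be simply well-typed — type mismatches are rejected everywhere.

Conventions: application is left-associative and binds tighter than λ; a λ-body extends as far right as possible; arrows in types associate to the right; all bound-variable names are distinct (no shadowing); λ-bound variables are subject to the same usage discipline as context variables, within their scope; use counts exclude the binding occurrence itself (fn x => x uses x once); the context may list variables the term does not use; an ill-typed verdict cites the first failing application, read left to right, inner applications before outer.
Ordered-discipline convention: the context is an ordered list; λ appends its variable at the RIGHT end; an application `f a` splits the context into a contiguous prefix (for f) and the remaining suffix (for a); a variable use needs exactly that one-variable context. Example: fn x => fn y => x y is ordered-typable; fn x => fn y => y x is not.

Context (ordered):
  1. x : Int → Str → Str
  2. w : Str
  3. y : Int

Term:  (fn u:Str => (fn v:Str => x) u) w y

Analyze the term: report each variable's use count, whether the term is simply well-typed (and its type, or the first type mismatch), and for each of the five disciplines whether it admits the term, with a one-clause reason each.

use counts: x: 1, w: 1, y: 1, u (bound): 1, v (bound): 0
left-to-right use order: x, u, w, y
typing: ✓ — Str → Str
ordered ✗ (needs weakening: v unused)
linear ✗ (needs weakening: v unused)
affine ✓ (x, w, y, u, v: no repeats, contraction unneeded)
relevant ✗ (needs weakening: v unused)
unrestricted ✓ (well-typed at Str → Str; no restrictions here)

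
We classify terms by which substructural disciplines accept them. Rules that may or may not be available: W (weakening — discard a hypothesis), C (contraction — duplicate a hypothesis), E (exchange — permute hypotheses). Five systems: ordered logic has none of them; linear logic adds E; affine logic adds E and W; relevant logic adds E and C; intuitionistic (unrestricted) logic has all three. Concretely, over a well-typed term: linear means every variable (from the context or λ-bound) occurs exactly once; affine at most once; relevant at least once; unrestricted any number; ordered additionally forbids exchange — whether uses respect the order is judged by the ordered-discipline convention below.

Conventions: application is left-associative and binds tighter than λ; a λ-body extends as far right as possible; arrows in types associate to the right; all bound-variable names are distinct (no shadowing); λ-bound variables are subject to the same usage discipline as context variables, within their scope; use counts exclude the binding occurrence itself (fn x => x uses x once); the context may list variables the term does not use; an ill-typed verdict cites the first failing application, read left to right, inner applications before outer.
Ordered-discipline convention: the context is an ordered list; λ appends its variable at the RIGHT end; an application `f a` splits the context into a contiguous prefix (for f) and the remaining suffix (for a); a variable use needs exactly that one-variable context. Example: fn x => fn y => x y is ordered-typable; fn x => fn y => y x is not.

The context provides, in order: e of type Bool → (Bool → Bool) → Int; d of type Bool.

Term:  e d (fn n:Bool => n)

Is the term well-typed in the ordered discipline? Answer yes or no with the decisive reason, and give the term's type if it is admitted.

yes — e, d, n once each; derivable with no W/C/E; term : Int
variable uses: e: 1×, d: 1×, n (λ-bound): 1×
order of uses: e, d, n
typing: ✓ — Int
across the five disciplines: ordered ✓; linear ✓; affine ✓; relevant ✓; unrestricted ✓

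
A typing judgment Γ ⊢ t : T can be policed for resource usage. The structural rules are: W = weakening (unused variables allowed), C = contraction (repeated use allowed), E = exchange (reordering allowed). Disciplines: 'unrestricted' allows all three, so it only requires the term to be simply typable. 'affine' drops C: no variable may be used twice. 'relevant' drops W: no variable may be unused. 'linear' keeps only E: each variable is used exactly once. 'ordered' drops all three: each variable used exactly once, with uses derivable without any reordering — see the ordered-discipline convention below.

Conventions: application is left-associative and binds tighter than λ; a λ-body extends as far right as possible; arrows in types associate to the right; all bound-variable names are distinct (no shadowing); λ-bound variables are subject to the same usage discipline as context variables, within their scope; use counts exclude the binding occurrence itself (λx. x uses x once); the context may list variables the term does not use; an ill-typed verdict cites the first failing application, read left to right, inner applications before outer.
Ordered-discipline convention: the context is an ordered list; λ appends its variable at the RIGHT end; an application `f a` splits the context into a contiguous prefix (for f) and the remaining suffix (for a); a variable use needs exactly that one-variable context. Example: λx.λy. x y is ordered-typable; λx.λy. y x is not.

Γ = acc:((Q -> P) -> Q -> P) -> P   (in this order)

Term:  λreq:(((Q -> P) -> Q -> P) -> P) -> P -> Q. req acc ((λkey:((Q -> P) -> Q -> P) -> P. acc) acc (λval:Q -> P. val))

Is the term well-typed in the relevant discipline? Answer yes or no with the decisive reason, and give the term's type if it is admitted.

no — needs weakening: key unused
usage: acc: 3, req [bound]: 1, key [bound]: 0, val [bound]: 1
uses in reading order: req, acc, acc, acc, val
typing: the term checks, with type ((((Q -> P) -> Q -> P) -> P) -> P -> Q) -> Q
summary: ordered ✗ · linear ✗ · affine ✗ · relevant ✗ · unrestricted ✓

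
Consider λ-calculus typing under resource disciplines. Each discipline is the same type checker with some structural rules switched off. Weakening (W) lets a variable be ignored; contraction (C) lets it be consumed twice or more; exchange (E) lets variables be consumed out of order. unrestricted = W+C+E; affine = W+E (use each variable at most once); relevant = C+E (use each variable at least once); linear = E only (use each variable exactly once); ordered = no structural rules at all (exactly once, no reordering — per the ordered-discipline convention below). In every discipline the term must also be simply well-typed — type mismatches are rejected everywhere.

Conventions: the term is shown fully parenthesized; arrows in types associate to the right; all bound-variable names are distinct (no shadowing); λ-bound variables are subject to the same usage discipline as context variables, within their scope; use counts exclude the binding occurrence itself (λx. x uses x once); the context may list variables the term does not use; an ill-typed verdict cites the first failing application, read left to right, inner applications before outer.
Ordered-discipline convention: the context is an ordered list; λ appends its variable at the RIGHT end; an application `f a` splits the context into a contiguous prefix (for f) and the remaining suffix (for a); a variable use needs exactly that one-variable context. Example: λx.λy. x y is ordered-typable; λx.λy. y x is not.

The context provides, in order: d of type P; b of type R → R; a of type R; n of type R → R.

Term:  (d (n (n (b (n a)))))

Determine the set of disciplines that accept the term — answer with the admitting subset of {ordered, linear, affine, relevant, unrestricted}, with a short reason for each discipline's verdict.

accepted by: none
use counts: d=1; b=1; a=1; n=3
use order (left to right): d, n, n, b, n, a
typing: ill-typed: applying a non-function (P)
ordered: ✗, fails simple typing
linear: ✗, a type mismatch blocks all five
affine: ✗, the type mismatch rejects it
relevant: ✗, not simply typable
unrestricted: ✗, fails simple typing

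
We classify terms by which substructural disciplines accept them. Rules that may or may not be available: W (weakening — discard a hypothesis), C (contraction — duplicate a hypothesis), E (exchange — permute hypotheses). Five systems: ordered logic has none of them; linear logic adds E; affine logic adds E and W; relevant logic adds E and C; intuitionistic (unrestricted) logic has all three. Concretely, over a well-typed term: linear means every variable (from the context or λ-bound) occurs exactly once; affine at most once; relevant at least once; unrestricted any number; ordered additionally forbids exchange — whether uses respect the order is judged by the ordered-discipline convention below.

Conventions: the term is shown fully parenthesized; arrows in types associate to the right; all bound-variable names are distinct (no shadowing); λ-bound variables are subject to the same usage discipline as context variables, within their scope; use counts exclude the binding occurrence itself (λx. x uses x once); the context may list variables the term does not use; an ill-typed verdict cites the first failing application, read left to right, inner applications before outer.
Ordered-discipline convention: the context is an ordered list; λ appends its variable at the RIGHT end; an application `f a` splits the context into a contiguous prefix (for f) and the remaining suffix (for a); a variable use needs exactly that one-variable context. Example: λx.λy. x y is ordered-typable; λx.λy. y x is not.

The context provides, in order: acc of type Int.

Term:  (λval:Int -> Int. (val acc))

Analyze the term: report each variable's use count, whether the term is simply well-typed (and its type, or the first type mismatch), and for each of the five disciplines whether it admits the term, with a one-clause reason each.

counts: acc: 1, val [bound]: 1
order of uses: val, acc
typing: ✓ — (Int -> Int) -> Int
ordered ✗ (no contiguous prefix/suffix split fits val, acc)
linear ✓ (exactly-once usage across acc, val)
affine ✓ (acc, val: no repeats, contraction unneeded)
relevant ✓ (at least one use each (acc, val))
unrestricted ✓ (typability at (Int -> Int) -> Int is all that's needed)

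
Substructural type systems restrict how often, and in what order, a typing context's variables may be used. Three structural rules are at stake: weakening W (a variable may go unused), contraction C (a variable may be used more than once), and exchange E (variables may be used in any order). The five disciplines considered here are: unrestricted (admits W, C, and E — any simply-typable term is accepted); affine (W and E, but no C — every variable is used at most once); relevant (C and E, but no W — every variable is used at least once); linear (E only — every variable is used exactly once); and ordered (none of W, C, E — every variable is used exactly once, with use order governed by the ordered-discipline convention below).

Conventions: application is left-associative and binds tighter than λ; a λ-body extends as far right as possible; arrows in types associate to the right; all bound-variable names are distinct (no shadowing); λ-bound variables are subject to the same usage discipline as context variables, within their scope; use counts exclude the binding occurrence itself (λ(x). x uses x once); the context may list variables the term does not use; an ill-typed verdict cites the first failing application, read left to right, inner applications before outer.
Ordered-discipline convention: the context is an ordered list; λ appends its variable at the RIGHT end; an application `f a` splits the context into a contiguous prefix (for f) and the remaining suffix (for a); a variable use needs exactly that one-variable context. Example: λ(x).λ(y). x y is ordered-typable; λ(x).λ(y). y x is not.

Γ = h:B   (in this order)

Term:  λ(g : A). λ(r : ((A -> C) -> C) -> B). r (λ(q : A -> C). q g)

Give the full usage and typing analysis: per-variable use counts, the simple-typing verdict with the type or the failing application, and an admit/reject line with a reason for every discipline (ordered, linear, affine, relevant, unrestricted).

counts: h: 0; g (λ-bound): 1; r (λ-bound): 1; q (λ-bound): 1
uses in reading order: r, q, g
typing: well-typed at A -> (((A -> C) -> C) -> B) -> B
ordered: ✗ — h never used (weakening)
linear: ✗ — h never used (weakening)
affine: ✓ — at most one use each (h, g, r, q)
relevant: ✗ — h never used (weakening)
unrestricted: ✓ — typability at A -> (((A -> C) -> C) -> B) -> B is all that's needed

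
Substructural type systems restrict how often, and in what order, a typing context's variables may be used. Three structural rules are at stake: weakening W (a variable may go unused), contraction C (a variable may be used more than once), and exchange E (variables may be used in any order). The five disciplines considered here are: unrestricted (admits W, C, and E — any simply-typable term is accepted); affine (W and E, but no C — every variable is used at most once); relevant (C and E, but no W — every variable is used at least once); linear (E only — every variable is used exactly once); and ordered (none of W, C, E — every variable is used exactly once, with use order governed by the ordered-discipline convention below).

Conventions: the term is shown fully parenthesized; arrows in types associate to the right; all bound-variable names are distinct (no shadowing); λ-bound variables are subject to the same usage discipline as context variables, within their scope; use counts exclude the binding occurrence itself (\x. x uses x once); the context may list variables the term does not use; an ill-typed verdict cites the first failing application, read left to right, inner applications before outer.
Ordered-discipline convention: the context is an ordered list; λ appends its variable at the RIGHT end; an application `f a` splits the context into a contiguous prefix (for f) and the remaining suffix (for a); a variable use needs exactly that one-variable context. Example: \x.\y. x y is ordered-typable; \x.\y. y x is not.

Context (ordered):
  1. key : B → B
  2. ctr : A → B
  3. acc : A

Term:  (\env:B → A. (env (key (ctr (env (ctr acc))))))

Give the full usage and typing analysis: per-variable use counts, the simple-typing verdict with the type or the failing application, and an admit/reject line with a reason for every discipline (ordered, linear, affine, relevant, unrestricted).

usage: key: 1×; ctr: 2×; acc: 1×; env (λ-bound): 2×
left-to-right use order: env, key, ctr, env, ctr, acc
typing: well-typed — term : (B → A) → A
ordered: ✗, ctr ×2, env ×2 used more than once (contraction)
linear: ✗, ctr ×2, env ×2 used more than once (contraction)
affine: ✗, ctr ×2, env ×2 used more than once (contraction)
relevant: ✓, key, ctr, acc, env: all used, weakening unneeded
unrestricted: ✓, type-checks ((B → A) → A) and nothing is barred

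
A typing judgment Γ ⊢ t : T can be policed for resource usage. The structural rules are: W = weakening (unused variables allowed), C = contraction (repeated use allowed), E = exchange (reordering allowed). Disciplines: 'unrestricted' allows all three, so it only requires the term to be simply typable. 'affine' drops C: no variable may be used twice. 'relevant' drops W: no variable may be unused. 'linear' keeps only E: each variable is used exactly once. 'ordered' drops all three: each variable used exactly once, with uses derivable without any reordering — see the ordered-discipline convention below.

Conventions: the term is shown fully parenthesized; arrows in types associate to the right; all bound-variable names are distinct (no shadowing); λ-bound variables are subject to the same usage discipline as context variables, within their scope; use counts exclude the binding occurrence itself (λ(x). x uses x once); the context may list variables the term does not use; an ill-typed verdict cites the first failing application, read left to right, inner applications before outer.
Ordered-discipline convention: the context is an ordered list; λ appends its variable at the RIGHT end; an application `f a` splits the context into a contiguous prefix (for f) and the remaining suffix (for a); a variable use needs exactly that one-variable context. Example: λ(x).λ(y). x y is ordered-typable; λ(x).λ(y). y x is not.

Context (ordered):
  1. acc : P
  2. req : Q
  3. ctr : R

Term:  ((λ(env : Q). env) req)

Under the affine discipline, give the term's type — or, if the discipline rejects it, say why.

term : Q
counts: acc: 0; req: 1; ctr: 0; env (bound): 1
uses in reading order: env, req
typing: well-typed — term : Q
all disciplines: ordered ✗, linear ✗, affine ✓, relevant ✗, unrestricted ✓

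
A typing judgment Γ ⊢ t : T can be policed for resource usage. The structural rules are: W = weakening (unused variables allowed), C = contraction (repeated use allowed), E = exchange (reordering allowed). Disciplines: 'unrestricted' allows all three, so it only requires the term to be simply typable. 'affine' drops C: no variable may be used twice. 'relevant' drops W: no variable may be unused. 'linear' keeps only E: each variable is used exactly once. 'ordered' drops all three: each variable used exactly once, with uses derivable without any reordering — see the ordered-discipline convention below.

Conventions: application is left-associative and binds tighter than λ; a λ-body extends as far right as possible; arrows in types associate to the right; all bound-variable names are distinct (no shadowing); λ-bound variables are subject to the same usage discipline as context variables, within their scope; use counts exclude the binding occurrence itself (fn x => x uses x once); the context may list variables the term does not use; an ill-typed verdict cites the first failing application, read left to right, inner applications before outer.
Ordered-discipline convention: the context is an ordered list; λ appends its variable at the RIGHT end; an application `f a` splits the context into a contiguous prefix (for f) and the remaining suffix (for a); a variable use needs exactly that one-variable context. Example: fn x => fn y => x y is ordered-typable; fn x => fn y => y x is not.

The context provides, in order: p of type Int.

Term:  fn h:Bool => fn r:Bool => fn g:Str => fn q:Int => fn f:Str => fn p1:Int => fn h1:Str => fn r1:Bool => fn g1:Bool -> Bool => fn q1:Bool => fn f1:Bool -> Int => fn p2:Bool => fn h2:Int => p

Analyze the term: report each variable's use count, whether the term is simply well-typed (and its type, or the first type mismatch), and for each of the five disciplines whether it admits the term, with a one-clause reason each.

counts: p=1; h [bound]=0; r [bound]=0; g [bound]=0; q [bound]=0; f [bound]=0; p1 [bound]=0; h1 [bound]=0; r1 [bound]=0; g1 [bound]=0; q1 [bound]=0; f1 [bound]=0; p2 [bound]=0; h2 [bound]=0
use order (left to right): p
typing: ✓ — Bool -> Bool -> Str -> Int -> Str -> Int -> Str -> Bool -> (Bool -> Bool) -> Bool -> (Bool -> Int) -> Bool -> Int -> Int
ordered: ✗ — unused: h, r, g, q, f, p1, h1, r1, g1, q1, f1, p2, h2 — weakening required
linear: ✗ — unused: h, r, g, q, f, p1, h1, r1, g1, q1, f1, p2, h2 — weakening required
affine: ✓ — no duplicate uses among p, h, r, g, q, f, p1, h1, r1, g1, q1, f1, p2, h2
relevant: ✗ — unused: h, r, g, q, f, p1, h1, r1, g1, q1, f1, p2, h2 — weakening required
unrestricted: ✓ — well-typed at Bool -> Bool -> Str -> Int -> Str -> Int -> Str -> Bool -> (Bool -> Bool) -> Bool -> (Bool -> Int) -> Bool -> Int -> Int; no restrictions here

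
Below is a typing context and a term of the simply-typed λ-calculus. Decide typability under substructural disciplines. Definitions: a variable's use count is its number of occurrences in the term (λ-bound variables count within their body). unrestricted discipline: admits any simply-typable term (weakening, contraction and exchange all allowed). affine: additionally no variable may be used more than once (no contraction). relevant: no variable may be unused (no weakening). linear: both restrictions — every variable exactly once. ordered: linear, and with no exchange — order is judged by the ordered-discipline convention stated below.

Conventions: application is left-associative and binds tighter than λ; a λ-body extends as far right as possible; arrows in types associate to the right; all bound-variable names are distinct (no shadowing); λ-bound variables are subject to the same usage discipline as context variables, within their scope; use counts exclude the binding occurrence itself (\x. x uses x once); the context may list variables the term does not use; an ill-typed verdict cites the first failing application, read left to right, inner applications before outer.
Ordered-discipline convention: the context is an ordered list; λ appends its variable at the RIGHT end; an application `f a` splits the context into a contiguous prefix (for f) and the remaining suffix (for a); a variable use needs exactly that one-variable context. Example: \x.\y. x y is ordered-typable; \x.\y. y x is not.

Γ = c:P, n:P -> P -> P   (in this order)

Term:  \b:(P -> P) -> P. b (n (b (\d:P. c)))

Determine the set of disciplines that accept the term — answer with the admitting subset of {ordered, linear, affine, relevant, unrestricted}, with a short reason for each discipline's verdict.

admitted by: unrestricted
use counts: c=1; n=1; b (bound)=2; d (bound)=0
left-to-right use order: b, n, b, c
typing: ✓ — ((P -> P) -> P) -> P
ordered: ✗ — uses contraction: b ×2; d never used (weakening)
linear: ✗ — uses contraction: b ×2; d never used (weakening)
affine: ✗ — uses contraction: b ×2
relevant: ✗ — d never used (weakening)
unrestricted: ✓ — well-typed at ((P -> P) -> P) -> P; no restrictions here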